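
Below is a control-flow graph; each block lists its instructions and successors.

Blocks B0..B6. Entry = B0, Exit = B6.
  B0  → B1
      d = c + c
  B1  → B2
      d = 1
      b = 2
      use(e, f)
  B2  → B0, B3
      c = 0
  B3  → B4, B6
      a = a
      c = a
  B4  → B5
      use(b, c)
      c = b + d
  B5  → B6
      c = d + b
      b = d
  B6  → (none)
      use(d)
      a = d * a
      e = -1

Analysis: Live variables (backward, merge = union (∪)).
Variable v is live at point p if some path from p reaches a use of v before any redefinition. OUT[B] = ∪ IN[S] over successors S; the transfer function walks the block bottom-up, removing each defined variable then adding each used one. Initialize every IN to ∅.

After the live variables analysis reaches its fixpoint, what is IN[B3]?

Converged values:
  B0: | IN={a, c, e, f} | OUT={a, e, f}
  B1: | IN={a, e, f} | OUT={a, b, d, e, f}
  B2: | IN={a, b, d, e, f} | OUT={a, b, c, d, e, f}
  B3: | IN={a, b, d} | OUT={a, b, c, d}
  B4: | IN={a, b, c, d} | OUT={a, b, d}
  B5: | IN={a, b, d} | OUT={a, d}
  B6: | IN={a, d} | OUT={}

Merge at B3: OUT[B3] = IN[B4] ⊔ IN[B6] = {a, b, c, d}
Applying B3's transfer function to that OUT value gives IN[B3] (row B3 above).

Answer: {a, b, d}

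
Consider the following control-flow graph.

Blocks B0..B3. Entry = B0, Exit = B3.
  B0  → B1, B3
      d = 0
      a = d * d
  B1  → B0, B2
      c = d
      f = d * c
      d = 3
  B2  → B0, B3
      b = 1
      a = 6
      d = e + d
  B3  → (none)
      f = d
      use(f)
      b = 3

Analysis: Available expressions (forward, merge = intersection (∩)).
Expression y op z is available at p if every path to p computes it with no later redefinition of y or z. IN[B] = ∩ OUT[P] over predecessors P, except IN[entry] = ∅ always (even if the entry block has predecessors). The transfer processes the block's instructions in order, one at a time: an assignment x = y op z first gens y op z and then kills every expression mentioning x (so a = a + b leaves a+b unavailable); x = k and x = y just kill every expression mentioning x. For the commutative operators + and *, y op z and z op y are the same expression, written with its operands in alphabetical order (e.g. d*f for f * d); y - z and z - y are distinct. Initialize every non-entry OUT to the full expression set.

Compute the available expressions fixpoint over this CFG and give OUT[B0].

Converged values:
  B0:  IN={}  OUT={d*d}
  B1:  IN={d*d}  OUT={}
  B2:  IN={}  OUT={}
  B3:  IN={}  OUT={}

Merge at B0 (entry node, so the boundary value {} is joined with the incoming edge(s)): IN[B0] = {} ∩ OUT[B1] ∩ OUT[B2] = {}
Applying B0's transfer function to that IN value gives OUT[B0] (row B0 above).

Answer: {d*d}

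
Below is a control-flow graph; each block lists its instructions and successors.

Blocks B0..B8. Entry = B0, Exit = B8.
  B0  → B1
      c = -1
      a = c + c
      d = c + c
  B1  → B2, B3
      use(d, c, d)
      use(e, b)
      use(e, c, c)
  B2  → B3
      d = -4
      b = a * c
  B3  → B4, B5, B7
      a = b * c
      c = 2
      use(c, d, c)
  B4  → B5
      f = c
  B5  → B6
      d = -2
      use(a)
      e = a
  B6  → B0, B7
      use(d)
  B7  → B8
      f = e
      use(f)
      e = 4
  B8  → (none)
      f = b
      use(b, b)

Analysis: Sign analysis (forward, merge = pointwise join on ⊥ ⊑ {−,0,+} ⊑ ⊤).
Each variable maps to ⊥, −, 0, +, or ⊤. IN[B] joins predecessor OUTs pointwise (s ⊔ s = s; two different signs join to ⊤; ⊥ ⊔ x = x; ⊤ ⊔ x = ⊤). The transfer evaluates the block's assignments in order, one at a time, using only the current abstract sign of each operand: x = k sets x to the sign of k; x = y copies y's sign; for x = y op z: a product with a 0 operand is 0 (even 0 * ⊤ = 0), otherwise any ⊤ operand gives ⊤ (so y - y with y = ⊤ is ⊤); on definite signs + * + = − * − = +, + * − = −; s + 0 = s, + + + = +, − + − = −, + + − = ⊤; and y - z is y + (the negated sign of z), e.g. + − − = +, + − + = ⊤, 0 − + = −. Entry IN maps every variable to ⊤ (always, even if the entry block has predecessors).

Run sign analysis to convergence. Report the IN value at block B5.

Answer: {a: ⊤, b: ⊤, c: +, d: -, e: ⊤, f: ⊤}

Trace:
Per-block solution:
  B0:  IN=(all ⊤)  OUT={a:-, c:-, d:-; rest ⊤}
  B1:  IN={a:-, c:-, d:-; rest ⊤}  OUT={a:-, c:-, d:-; rest ⊤}
  B2:  IN={a:-, c:-, d:-; rest ⊤}  OUT={a:-, b:+, c:-, d:-; rest ⊤}
  B3:  IN={a:-, c:-, d:-; rest ⊤}  OUT={c:+, d:-; rest ⊤}
  B4:  IN={c:+, d:-; rest ⊤}  OUT={c:+, d:-, f:+; rest ⊤}
  B5:  IN={c:+, d:-; rest ⊤}  OUT={c:+, d:-; rest ⊤}
  B6:  IN={c:+, d:-; rest ⊤}  OUT={c:+, d:-; rest ⊤}
  B7:  IN={c:+, d:-; rest ⊤}  OUT={c:+, d:-, e:+; rest ⊤}
  B8:  IN={c:+, d:-, e:+; rest ⊤}  OUT={c:+, d:-, e:+; rest ⊤}

Merge at B5: IN[B5] = OUT[B3] ⊔ OUT[B4] = {a: ⊤, b: ⊤, c: +, d: -, e: ⊤, f: ⊤}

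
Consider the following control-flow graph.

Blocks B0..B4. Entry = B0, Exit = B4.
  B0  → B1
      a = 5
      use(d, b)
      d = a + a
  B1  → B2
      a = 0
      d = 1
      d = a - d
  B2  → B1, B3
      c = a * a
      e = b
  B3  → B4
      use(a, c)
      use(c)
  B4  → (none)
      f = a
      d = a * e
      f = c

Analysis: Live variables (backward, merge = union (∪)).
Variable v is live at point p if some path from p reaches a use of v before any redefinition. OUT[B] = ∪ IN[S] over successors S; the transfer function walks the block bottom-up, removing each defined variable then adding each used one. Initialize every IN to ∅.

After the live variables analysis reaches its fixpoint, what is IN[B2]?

Fixpoint table:
  B0:  IN={b, d}  OUT={b}
  B1:  IN={b}  OUT={a, b}
  B2:  IN={a, b}  OUT={a, b, c, e}
  B3:  IN={a, c, e}  OUT={a, c, e}
  B4:  IN={a, c, e}  OUT={}

Merge at B2: OUT[B2] = IN[B1] ⊔ IN[B3] = {a, b, c, e}
Applying B2's transfer function to that OUT value gives IN[B2] (row B2 above).

Answer: {a, b}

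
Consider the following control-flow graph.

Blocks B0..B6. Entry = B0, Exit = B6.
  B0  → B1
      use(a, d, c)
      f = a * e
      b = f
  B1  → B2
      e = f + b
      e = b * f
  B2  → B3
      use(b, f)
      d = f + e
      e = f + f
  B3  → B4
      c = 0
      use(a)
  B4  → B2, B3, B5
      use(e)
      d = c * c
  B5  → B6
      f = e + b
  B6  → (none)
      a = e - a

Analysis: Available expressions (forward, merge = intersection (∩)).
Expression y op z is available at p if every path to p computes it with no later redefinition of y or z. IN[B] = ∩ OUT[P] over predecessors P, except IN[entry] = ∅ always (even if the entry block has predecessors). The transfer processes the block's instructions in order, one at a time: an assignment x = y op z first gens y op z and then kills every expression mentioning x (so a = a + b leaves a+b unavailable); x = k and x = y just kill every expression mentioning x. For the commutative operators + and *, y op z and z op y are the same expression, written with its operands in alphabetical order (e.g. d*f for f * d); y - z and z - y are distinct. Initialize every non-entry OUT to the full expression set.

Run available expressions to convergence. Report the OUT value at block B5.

Fixpoint table:
  B0: | IN={} | OUT={a*e}
  B1: | IN={a*e} | OUT={b*f, b+f}
  B2: | IN={b*f, b+f} | OUT={b*f, b+f, f+f}
  B3: | IN={b*f, b+f, f+f} | OUT={b*f, b+f, f+f}
  B4: | IN={b*f, b+f, f+f} | OUT={b*f, b+f, c*c, f+f}
  B5: | IN={b*f, b+f, c*c, f+f} | OUT={b+e, c*c}
  B6: | IN={b+e, c*c} | OUT={b+e, c*c}

Merge at B5: IN[B5] = OUT[B4] = {b*f, b+f, c*c, f+f}
Applying B5's transfer function to that IN value gives OUT[B5] (row B5 above).

Answer: {b+e, c*c}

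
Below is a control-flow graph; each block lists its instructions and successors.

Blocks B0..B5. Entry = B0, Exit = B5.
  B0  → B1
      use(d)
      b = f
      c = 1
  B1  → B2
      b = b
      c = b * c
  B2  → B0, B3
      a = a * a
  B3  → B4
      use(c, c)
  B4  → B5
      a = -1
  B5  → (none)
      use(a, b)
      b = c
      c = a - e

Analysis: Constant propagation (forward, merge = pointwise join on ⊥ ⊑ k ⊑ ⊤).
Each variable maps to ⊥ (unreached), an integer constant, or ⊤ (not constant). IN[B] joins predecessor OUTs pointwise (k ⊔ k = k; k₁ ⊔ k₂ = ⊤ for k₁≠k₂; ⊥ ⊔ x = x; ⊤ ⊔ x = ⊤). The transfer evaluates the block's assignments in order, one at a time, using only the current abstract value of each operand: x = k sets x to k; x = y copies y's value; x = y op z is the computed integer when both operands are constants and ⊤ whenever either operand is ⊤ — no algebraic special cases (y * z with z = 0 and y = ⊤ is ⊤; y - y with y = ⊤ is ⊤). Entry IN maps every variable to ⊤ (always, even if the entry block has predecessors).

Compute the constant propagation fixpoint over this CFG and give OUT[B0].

Answer: {a: ⊤, b: ⊤, c: 1, d: ⊤, e: ⊤, f: ⊤}

Derivation:
Converged values:
  B0:   IN=(all ⊤)   OUT={c:1; rest ⊤}
  B1:   IN={c:1; rest ⊤}   OUT=(all ⊤)
  B2:   IN=(all ⊤)   OUT=(all ⊤)
  B3:   IN=(all ⊤)   OUT=(all ⊤)
  B4:   IN=(all ⊤)   OUT={a:-1; rest ⊤}
  B5:   IN={a:-1; rest ⊤}   OUT={a:-1; rest ⊤}

Merge at B0 (entry node, so the boundary value (all ⊤) is joined with the incoming edge(s)): IN[B0] = (all ⊤) ⊔ OUT[B2] = {a: ⊤, b: ⊤, c: ⊤, d: ⊤, e: ⊤, f: ⊤}
Applying B0's transfer function to that IN value gives OUT[B0] (row B0 above).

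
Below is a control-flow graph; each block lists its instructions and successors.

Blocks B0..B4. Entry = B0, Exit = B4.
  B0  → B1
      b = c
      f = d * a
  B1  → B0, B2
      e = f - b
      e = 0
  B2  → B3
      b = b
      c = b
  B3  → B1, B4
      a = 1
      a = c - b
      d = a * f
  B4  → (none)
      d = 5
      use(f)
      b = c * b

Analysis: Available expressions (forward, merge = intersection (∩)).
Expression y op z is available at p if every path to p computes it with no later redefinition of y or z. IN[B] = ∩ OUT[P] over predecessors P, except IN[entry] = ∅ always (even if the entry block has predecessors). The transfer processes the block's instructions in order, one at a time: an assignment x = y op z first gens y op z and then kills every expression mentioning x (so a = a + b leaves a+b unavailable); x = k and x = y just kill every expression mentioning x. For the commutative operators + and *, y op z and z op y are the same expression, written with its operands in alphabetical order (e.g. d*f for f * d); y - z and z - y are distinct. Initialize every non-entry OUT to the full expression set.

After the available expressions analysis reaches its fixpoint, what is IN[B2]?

Answer: {f-b}

Derivation:
Fixpoint table:
  B0:   IN={}   OUT={a*d}
  B1:   IN={}   OUT={f-b}
  B2:   IN={f-b}   OUT={}
  B3:   IN={}   OUT={a*f, c-b}
  B4:   IN={a*f, c-b}   OUT={a*f}

Merge at B2: IN[B2] = OUT[B1] = {f-b}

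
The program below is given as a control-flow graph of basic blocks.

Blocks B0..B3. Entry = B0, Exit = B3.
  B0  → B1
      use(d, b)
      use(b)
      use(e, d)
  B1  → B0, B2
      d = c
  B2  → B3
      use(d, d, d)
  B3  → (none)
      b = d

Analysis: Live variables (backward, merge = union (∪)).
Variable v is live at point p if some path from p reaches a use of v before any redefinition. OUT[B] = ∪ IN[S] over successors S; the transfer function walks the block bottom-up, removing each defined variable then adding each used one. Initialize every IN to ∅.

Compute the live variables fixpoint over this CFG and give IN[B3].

Fixpoint table:
  B0:   IN={b, c, d, e}   OUT={b, c, e}
  B1:   IN={b, c, e}   OUT={b, c, d, e}
  B2:   IN={d}   OUT={d}
  B3:   IN={d}   OUT={}

B3 is the boundary node: OUT[B3] = {}
Applying B3's transfer function to that OUT value gives IN[B3] (row B3 above).

Answer: {d}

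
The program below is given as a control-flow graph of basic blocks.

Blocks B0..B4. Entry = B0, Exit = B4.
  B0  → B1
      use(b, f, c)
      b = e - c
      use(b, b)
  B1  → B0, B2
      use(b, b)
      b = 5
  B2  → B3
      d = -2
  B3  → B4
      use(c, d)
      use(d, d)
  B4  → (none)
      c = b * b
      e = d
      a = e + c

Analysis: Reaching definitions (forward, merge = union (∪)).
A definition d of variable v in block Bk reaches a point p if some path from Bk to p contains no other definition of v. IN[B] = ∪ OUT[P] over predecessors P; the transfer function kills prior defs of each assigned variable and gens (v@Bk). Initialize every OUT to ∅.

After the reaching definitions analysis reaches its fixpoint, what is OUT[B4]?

Fixpoint table:
  B0: | IN={b@B1} | OUT={b@B0}
  B1: | IN={b@B0} | OUT={b@B1}
  B2: | IN={b@B1} | OUT={b@B1, d@B2}
  B3: | IN={b@B1, d@B2} | OUT={b@B1, d@B2}
  B4: | IN={b@B1, d@B2} | OUT={a@B4, b@B1, c@B4, d@B2, e@B4}

Merge at B4: IN[B4] = OUT[B3] = {b@B1, d@B2}
Applying B4's transfer function to that IN value gives OUT[B4] (row B4 above).

Answer: {a@B4, b@B1, c@B4, d@B2, e@B4}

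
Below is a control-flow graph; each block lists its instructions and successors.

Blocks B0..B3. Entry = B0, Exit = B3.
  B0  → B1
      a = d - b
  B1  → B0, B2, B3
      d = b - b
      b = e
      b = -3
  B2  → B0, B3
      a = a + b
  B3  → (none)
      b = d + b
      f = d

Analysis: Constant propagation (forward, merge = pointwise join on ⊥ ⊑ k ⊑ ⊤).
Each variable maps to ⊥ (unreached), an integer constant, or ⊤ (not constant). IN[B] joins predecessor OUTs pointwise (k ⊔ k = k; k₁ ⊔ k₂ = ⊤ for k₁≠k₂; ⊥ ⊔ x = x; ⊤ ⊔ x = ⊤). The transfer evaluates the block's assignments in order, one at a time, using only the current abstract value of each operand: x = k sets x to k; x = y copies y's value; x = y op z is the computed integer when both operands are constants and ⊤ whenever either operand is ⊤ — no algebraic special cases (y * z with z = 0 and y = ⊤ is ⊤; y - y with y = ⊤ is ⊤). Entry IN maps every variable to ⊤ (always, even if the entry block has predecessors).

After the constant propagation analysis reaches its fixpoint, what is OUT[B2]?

Answer: {a: ⊤, b: -3, c: ⊤, d: ⊤, e: ⊤, f: ⊤}

Derivation:
Converged values:
  B0:  IN=(all ⊤)  OUT=(all ⊤)
  B1:  IN=(all ⊤)  OUT={b:-3; rest ⊤}
  B2:  IN={b:-3; rest ⊤}  OUT={b:-3; rest ⊤}
  B3:  IN={b:-3; rest ⊤}  OUT=(all ⊤)

Merge at B2: IN[B2] = OUT[B1] = {a: ⊤, b: -3, c: ⊤, d: ⊤, e: ⊤, f: ⊤}
Applying B2's transfer function to that IN value gives OUT[B2] (row B2 above).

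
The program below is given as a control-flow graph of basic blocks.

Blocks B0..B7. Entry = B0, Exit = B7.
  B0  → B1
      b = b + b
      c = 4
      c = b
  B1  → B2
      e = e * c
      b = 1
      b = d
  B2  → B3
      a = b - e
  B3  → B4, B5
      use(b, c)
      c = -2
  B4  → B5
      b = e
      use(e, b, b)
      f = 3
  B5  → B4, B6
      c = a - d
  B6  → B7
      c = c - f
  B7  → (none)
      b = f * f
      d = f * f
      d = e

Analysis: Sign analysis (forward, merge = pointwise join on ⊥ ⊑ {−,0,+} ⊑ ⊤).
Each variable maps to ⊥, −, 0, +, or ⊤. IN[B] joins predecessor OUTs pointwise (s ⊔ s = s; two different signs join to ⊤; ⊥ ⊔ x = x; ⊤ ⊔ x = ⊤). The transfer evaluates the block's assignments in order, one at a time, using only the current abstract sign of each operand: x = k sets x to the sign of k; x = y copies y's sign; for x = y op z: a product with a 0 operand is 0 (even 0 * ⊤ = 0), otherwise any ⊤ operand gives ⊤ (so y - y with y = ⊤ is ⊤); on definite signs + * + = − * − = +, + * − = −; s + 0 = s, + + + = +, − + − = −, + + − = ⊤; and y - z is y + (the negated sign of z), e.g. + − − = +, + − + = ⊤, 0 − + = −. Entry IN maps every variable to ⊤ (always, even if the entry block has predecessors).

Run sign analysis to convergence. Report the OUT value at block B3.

Answer: {a: ⊤, b: ⊤, c: -, d: ⊤, e: ⊤, f: ⊤}

Trace:
Fixpoint table:
  B0:   IN=(all ⊤)   OUT=(all ⊤)
  B1:   IN=(all ⊤)   OUT=(all ⊤)
  B2:   IN=(all ⊤)   OUT=(all ⊤)
  B3:   IN=(all ⊤)   OUT={c:-; rest ⊤}
  B4:   IN=(all ⊤)   OUT={f:+; rest ⊤}
  B5:   IN=(all ⊤)   OUT=(all ⊤)
  B6:   IN=(all ⊤)   OUT=(all ⊤)
  B7:   IN=(all ⊤)   OUT=(all ⊤)

Merge at B3: IN[B3] = OUT[B2] = {a: ⊤, b: ⊤, c: ⊤, d: ⊤, e: ⊤, f: ⊤}
Applying B3's transfer function to that IN value gives OUT[B3] (row B3 above).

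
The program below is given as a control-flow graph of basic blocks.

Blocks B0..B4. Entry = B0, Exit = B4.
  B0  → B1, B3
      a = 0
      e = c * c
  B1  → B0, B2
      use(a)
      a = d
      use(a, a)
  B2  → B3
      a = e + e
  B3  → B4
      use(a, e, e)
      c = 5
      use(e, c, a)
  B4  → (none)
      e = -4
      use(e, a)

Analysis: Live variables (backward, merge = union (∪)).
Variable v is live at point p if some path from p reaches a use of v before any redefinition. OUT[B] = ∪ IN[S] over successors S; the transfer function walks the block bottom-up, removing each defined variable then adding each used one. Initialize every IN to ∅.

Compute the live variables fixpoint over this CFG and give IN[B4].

Converged values:
  B0:  IN={c, d}  OUT={a, c, d, e}
  B1:  IN={a, c, d, e}  OUT={c, d, e}
  B2:  IN={e}  OUT={a, e}
  B3:  IN={a, e}  OUT={a}
  B4:  IN={a}  OUT={}

B4 is the boundary node: OUT[B4] = {}
Applying B4's transfer function to that OUT value gives IN[B4] (row B4 above).

Answer: {a}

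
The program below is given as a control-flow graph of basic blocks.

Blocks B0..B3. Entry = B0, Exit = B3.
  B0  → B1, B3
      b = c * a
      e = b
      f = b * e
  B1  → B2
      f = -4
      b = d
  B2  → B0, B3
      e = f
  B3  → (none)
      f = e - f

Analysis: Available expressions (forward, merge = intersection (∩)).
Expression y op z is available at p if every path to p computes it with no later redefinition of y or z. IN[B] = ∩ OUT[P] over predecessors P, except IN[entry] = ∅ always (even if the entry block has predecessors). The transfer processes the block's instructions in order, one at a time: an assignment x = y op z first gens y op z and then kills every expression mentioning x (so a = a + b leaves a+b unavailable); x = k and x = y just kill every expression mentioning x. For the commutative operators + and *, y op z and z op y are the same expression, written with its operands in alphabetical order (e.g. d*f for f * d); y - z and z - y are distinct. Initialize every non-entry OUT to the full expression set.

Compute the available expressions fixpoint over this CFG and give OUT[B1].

Answer: {a*c}

Working:
Converged values:
  B0:  IN={}  OUT={a*c, b*e}
  B1:  IN={a*c, b*e}  OUT={a*c}
  B2:  IN={a*c}  OUT={a*c}
  B3:  IN={a*c}  OUT={a*c}

Merge at B1: IN[B1] = OUT[B0] = {a*c, b*e}
Applying B1's transfer function to that IN value gives OUT[B1] (row B1 above).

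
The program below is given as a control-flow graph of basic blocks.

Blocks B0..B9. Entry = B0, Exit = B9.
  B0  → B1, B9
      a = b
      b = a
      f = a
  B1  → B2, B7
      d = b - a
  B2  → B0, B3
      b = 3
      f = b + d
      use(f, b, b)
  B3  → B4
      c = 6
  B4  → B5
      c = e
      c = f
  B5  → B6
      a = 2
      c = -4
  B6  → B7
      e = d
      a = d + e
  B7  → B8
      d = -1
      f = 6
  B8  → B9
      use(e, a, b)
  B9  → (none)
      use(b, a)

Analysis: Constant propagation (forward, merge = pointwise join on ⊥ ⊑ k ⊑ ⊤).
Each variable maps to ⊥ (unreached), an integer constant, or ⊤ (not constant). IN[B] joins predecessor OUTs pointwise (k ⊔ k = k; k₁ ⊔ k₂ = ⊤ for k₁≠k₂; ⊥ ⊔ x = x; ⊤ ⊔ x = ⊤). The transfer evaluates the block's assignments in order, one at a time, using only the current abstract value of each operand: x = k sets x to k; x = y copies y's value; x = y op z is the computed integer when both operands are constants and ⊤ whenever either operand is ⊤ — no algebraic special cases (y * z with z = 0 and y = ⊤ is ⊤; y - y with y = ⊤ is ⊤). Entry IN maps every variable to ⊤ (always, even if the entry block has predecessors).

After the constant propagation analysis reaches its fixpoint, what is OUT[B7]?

Answer: {a: ⊤, b: ⊤, c: ⊤, d: -1, e: ⊤, f: 6}

Working:
Converged values:
  B0:   IN=(all ⊤)   OUT=(all ⊤)
  B1:   IN=(all ⊤)   OUT=(all ⊤)
  B2:   IN=(all ⊤)   OUT={b:3; rest ⊤}
  B3:   IN={b:3; rest ⊤}   OUT={b:3, c:6; rest ⊤}
  B4:   IN={b:3, c:6; rest ⊤}   OUT={b:3; rest ⊤}
  B5:   IN={b:3; rest ⊤}   OUT={a:2, b:3, c:-4; rest ⊤}
  B6:   IN={a:2, b:3, c:-4; rest ⊤}   OUT={b:3, c:-4; rest ⊤}
  B7:   IN=(all ⊤)   OUT={d:-1, f:6; rest ⊤}
  B8:   IN={d:-1, f:6; rest ⊤}   OUT={d:-1, f:6; rest ⊤}
  B9:   IN=(all ⊤)   OUT=(all ⊤)

Merge at B7: IN[B7] = OUT[B1] ⊔ OUT[B6] = {a: ⊤, b: ⊤, c: ⊤, d: ⊤, e: ⊤, f: ⊤}
Applying B7's transfer function to that IN value gives OUT[B7] (row B7 above).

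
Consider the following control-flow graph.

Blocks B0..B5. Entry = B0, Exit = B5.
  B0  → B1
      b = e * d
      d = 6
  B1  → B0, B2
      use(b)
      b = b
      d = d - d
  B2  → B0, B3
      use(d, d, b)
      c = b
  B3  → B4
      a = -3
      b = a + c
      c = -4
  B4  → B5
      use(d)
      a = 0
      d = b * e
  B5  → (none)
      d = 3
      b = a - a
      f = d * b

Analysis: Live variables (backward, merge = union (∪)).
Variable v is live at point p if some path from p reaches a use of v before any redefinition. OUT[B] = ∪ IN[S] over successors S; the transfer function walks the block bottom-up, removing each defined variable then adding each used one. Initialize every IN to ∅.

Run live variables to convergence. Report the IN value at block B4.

Answer: {b, d, e}

Working:
Fixpoint table:
  B0:   IN={d, e}   OUT={b, d, e}
  B1:   IN={b, d, e}   OUT={b, d, e}
  B2:   IN={b, d, e}   OUT={c, d, e}
  B3:   IN={c, d, e}   OUT={b, d, e}
  B4:   IN={b, d, e}   OUT={a}
  B5:   IN={a}   OUT={}

Merge at B4: OUT[B4] = IN[B5] = {a}
Applying B4's transfer function to that OUT value gives IN[B4] (row B4 above).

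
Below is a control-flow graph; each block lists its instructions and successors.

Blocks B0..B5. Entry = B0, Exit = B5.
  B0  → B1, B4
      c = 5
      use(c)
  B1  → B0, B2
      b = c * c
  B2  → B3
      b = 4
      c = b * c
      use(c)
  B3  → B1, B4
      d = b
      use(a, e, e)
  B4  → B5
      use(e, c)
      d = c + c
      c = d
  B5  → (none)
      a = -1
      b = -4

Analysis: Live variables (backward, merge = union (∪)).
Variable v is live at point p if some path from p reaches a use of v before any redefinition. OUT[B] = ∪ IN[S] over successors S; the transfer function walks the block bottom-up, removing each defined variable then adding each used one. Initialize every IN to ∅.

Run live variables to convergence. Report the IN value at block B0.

Answer: {a, e}

Derivation:
Fixpoint table:
  B0:  IN={a, e}  OUT={a, c, e}
  B1:  IN={a, c, e}  OUT={a, c, e}
  B2:  IN={a, c, e}  OUT={a, b, c, e}
  B3:  IN={a, b, c, e}  OUT={a, c, e}
  B4:  IN={c, e}  OUT={}
  B5:  IN={}  OUT={}

Merge at B0: OUT[B0] = IN[B1] ⊔ IN[B4] = {a, c, e}
Applying B0's transfer function to that OUT value gives IN[B0] (row B0 above).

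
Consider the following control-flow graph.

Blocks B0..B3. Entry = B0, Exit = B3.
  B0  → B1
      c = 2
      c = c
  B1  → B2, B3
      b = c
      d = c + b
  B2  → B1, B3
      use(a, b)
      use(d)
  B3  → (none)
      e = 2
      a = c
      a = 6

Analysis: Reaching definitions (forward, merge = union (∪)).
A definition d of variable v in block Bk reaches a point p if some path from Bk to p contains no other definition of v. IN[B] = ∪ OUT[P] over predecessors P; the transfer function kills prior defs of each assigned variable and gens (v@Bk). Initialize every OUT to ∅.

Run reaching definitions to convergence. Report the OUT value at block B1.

Fixpoint table:
  B0:  IN={}  OUT={c@B0}
  B1:  IN={b@B1, c@B0, d@B1}  OUT={b@B1, c@B0, d@B1}
  B2:  IN={b@B1, c@B0, d@B1}  OUT={b@B1, c@B0, d@B1}
  B3:  IN={b@B1, c@B0, d@B1}  OUT={a@B3, b@B1, c@B0, d@B1, e@B3}

Merge at B1: IN[B1] = OUT[B0] ⊔ OUT[B2] = {b@B1, c@B0, d@B1}
Applying B1's transfer function to that IN value gives OUT[B1] (row B1 above).

Answer: {b@B1, c@B0, d@B1}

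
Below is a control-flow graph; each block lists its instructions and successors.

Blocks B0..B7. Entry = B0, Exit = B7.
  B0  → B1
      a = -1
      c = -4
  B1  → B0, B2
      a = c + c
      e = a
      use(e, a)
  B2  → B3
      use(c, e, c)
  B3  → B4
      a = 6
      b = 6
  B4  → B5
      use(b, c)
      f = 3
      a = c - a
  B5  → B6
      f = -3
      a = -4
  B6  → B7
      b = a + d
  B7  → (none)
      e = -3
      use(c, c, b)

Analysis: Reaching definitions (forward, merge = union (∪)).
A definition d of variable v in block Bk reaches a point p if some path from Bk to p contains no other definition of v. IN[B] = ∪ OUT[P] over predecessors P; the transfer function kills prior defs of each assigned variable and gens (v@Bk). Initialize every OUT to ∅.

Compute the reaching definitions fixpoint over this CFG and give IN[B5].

Answer: {a@B4, b@B3, c@B0, e@B1, f@B4}

Derivation:
Fixpoint table:
  B0: | IN={a@B1, c@B0, e@B1} | OUT={a@B0, c@B0, e@B1}
  B1: | IN={a@B0, c@B0, e@B1} | OUT={a@B1, c@B0, e@B1}
  B2: | IN={a@B1, c@B0, e@B1} | OUT={a@B1, c@B0, e@B1}
  B3: | IN={a@B1, c@B0, e@B1} | OUT={a@B3, b@B3, c@B0, e@B1}
  B4: | IN={a@B3, b@B3, c@B0, e@B1} | OUT={a@B4, b@B3, c@B0, e@B1, f@B4}
  B5: | IN={a@B4, b@B3, c@B0, e@B1, f@B4} | OUT={a@B5, b@B3, c@B0, e@B1, f@B5}
  B6: | IN={a@B5, b@B3, c@B0, e@B1, f@B5} | OUT={a@B5, b@B6, c@B0, e@B1, f@B5}
  B7: | IN={a@B5, b@B6, c@B0, e@B1, f@B5} | OUT={a@B5, b@B6, c@B0, e@B7, f@B5}

Merge at B5: IN[B5] = OUT[B4] = {a@B4, b@B3, c@B0, e@B1, f@B4}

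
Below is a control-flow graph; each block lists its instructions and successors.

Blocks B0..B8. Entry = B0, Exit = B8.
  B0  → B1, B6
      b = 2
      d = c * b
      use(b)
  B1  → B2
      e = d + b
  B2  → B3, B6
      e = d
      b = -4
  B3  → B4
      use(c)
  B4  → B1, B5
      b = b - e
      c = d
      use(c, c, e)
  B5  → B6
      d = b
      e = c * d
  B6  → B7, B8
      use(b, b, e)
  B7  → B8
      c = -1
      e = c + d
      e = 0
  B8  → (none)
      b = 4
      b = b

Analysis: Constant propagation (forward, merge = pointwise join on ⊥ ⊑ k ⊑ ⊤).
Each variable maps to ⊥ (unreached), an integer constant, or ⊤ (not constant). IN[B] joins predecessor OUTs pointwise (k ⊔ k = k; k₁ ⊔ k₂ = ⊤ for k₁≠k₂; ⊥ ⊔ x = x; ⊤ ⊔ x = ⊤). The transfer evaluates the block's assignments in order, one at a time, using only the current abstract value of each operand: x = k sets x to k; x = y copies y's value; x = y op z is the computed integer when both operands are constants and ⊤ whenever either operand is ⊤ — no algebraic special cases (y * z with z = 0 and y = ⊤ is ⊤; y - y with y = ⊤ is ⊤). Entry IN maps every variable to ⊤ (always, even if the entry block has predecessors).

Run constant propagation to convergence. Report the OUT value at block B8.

Converged values:
  B0:  IN=(all ⊤)  OUT={b:2; rest ⊤}
  B1:  IN=(all ⊤)  OUT=(all ⊤)
  B2:  IN=(all ⊤)  OUT={b:-4; rest ⊤}
  B3:  IN={b:-4; rest ⊤}  OUT={b:-4; rest ⊤}
  B4:  IN={b:-4; rest ⊤}  OUT=(all ⊤)
  B5:  IN=(all ⊤)  OUT=(all ⊤)
  B6:  IN=(all ⊤)  OUT=(all ⊤)
  B7:  IN=(all ⊤)  OUT={c:-1, e:0; rest ⊤}
  B8:  IN=(all ⊤)  OUT={b:4; rest ⊤}

Merge at B8: IN[B8] = OUT[B6] ⊔ OUT[B7] = {a: ⊤, b: ⊤, c: ⊤, d: ⊤, e: ⊤, f: ⊤}
Applying B8's transfer function to that IN value gives OUT[B8] (row B8 above).

Answer: {a: ⊤, b: 4, c: ⊤, d: ⊤, e: ⊤, f: ⊤}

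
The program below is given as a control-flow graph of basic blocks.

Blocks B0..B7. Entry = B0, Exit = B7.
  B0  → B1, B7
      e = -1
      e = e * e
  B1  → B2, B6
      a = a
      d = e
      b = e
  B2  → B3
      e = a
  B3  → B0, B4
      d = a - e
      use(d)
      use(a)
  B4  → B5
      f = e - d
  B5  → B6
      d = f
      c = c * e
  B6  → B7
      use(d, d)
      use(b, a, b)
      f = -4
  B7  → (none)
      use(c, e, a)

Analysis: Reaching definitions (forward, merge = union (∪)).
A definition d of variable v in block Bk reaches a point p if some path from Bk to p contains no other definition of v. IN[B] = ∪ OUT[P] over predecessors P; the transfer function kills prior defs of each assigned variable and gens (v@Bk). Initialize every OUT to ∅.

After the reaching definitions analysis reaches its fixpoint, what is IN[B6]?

Per-block solution:
  B0:  IN={a@B1, b@B1, d@B3, e@B2}  OUT={a@B1, b@B1, d@B3, e@B0}
  B1:  IN={a@B1, b@B1, d@B3, e@B0}  OUT={a@B1, b@B1, d@B1, e@B0}
  B2:  IN={a@B1, b@B1, d@B1, e@B0}  OUT={a@B1, b@B1, d@B1, e@B2}
  B3:  IN={a@B1, b@B1, d@B1, e@B2}  OUT={a@B1, b@B1, d@B3, e@B2}
  B4:  IN={a@B1, b@B1, d@B3, e@B2}  OUT={a@B1, b@B1, d@B3, e@B2, f@B4}
  B5:  IN={a@B1, b@B1, d@B3, e@B2, f@B4}  OUT={a@B1, b@B1, c@B5, d@B5, e@B2, f@B4}
  B6:  IN={a@B1, b@B1, c@B5, d@B1, d@B5, e@B0, e@B2, f@B4}  OUT={a@B1, b@B1, c@B5, d@B1, d@B5, e@B0, e@B2, f@B6}
  B7:  IN={a@B1, b@B1, c@B5, d@B1, d@B3, d@B5, e@B0, e@B2, f@B6}  OUT={a@B1, b@B1, c@B5, d@B1, d@B3, d@B5, e@B0, e@B2, f@B6}

Merge at B6: IN[B6] = OUT[B1] ⊔ OUT[B5] = {a@B1, b@B1, c@B5, d@B1, d@B5, e@B0, e@B2, f@B4}

Answer: {a@B1, b@B1, c@B5, d@B1, d@B5, e@B0, e@B2, f@B4}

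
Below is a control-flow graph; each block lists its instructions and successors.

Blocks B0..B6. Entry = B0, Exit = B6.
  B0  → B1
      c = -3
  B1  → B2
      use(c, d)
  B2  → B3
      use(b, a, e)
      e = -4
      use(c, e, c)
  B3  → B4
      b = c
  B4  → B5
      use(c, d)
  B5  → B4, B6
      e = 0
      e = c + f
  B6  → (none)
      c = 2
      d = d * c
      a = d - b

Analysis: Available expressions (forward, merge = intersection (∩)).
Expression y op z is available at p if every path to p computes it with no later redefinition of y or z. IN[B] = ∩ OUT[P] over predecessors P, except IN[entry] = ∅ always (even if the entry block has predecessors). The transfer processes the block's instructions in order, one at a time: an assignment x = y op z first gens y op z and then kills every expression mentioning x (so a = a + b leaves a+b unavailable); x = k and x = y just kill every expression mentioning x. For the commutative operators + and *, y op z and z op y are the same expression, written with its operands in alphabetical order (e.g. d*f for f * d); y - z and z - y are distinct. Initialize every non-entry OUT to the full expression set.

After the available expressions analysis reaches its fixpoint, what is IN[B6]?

Answer: {c+f}

Trace:
Fixpoint table:
  B0: | IN={} | OUT={}
  B1: | IN={} | OUT={}
  B2: | IN={} | OUT={}
  B3: | IN={} | OUT={}
  B4: | IN={} | OUT={}
  B5: | IN={} | OUT={c+f}
  B6: | IN={c+f} | OUT={d-b}

Merge at B6: IN[B6] = OUT[B5] = {c+f}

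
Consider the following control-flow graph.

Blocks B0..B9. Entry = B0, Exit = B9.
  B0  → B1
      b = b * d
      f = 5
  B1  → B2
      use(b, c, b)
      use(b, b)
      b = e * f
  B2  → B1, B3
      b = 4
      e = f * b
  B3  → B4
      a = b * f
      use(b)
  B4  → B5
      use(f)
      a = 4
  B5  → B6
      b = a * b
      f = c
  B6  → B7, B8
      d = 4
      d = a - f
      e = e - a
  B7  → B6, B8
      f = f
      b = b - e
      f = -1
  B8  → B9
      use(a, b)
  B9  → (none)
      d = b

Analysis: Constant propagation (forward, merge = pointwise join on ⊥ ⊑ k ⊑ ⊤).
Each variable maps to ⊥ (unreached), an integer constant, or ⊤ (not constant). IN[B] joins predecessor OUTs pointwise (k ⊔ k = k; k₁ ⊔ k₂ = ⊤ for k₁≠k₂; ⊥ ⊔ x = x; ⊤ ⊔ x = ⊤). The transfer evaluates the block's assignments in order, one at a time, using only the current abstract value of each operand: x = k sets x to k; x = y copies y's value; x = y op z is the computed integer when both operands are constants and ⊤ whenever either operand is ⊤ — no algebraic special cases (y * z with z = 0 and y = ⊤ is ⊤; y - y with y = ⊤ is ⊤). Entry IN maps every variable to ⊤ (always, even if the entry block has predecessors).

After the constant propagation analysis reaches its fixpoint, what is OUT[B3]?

Answer: {a: 20, b: 4, c: ⊤, d: ⊤, e: 20, f: 5}

Working:
Fixpoint table:
  B0:  IN=(all ⊤)  OUT={f:5; rest ⊤}
  B1:  IN={f:5; rest ⊤}  OUT={f:5; rest ⊤}
  B2:  IN={f:5; rest ⊤}  OUT={b:4, e:20, f:5; rest ⊤}
  B3:  IN={b:4, e:20, f:5; rest ⊤}  OUT={a:20, b:4, e:20, f:5; rest ⊤}
  B4:  IN={a:20, b:4, e:20, f:5; rest ⊤}  OUT={a:4, b:4, e:20, f:5; rest ⊤}
  B5:  IN={a:4, b:4, e:20, f:5; rest ⊤}  OUT={a:4, b:16, e:20; rest ⊤}
  B6:  IN={a:4; rest ⊤}  OUT={a:4; rest ⊤}
  B7:  IN={a:4; rest ⊤}  OUT={a:4, f:-1; rest ⊤}
  B8:  IN={a:4; rest ⊤}  OUT={a:4; rest ⊤}
  B9:  IN={a:4; rest ⊤}  OUT={a:4; rest ⊤}

Merge at B3: IN[B3] = OUT[B2] = {a: ⊤, b: 4, c: ⊤, d: ⊤, e: 20, f: 5}
Applying B3's transfer function to that IN value gives OUT[B3] (row B3 above).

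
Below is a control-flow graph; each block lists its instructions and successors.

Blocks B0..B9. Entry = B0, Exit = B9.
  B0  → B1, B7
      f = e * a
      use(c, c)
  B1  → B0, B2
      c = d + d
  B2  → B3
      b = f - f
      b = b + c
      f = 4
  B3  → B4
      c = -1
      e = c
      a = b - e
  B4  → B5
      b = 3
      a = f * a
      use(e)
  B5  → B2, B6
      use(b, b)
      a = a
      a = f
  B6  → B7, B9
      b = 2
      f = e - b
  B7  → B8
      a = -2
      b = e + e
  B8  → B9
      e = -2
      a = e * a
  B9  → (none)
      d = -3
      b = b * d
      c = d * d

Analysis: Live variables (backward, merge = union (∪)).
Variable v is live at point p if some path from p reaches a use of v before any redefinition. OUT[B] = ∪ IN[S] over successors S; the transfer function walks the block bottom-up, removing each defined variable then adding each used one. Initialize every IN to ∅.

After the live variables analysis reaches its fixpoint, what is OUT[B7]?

Answer: {a, b}

Trace:
Converged values:
  B0:   IN={a, c, d, e}   OUT={a, d, e, f}
  B1:   IN={a, d, e, f}   OUT={a, c, d, e, f}
  B2:   IN={c, f}   OUT={b, f}
  B3:   IN={b, f}   OUT={a, c, e, f}
  B4:   IN={a, c, e, f}   OUT={a, b, c, e, f}
  B5:   IN={a, b, c, e, f}   OUT={c, e, f}
  B6:   IN={e}   OUT={b, e}
  B7:   IN={e}   OUT={a, b}
  B8:   IN={a, b}   OUT={b}
  B9:   IN={b}   OUT={}

Merge at B7: OUT[B7] = IN[B8] = {a, b}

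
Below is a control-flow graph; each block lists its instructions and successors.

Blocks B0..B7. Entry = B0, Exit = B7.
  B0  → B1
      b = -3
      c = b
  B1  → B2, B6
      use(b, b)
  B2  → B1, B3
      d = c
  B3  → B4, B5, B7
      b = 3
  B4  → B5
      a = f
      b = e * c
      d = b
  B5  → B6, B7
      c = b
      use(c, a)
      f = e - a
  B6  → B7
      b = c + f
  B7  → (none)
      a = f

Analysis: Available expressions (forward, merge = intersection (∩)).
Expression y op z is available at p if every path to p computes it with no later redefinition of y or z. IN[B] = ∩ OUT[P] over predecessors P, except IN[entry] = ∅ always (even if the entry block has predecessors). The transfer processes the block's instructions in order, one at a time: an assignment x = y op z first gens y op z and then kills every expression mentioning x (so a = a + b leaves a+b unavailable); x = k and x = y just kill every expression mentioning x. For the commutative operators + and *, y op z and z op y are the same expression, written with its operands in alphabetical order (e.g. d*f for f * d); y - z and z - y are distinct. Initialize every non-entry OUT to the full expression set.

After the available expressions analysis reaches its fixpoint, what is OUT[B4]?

Converged values:
  B0: | IN={} | OUT={}
  B1: | IN={} | OUT={}
  B2: | IN={} | OUT={}
  B3: | IN={} | OUT={}
  B4: | IN={} | OUT={c*e}
  B5: | IN={} | OUT={e-a}
  B6: | IN={} | OUT={c+f}
  B7: | IN={} | OUT={}

Merge at B4: IN[B4] = OUT[B3] = {}
Applying B4's transfer function to that IN value gives OUT[B4] (row B4 above).

Answer: {c*e}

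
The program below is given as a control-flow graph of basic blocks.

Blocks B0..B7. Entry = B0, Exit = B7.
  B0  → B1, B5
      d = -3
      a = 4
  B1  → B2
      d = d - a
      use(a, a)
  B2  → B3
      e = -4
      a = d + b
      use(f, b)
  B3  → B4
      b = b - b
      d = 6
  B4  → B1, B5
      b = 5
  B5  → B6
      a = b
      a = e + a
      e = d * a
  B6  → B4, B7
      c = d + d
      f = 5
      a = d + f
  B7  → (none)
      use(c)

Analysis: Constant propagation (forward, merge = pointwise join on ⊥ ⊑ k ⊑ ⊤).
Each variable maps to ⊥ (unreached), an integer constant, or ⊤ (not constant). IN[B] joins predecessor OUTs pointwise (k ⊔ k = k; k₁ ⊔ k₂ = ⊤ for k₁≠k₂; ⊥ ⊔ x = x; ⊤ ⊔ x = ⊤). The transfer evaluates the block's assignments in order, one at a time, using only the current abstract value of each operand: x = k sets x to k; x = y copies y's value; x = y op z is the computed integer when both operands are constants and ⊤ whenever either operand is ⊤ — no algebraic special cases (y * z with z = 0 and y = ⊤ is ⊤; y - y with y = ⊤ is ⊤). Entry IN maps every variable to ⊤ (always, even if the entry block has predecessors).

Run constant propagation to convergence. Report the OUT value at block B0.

Answer: {a: 4, b: ⊤, c: ⊤, d: -3, e: ⊤, f: ⊤}

Working:
Fixpoint table:
  B0: | IN=(all ⊤) | OUT={a:4, d:-3; rest ⊤}
  B1: | IN=(all ⊤) | OUT=(all ⊤)
  B2: | IN=(all ⊤) | OUT={e:-4; rest ⊤}
  B3: | IN={e:-4; rest ⊤} | OUT={d:6, e:-4; rest ⊤}
  B4: | IN=(all ⊤) | OUT={b:5; rest ⊤}
  B5: | IN=(all ⊤) | OUT=(all ⊤)
  B6: | IN=(all ⊤) | OUT={f:5; rest ⊤}
  B7: | IN={f:5; rest ⊤} | OUT={f:5; rest ⊤}

B0 is the boundary node: IN[B0] = {a: ⊤, b: ⊤, c: ⊤, d: ⊤, e: ⊤, f: ⊤}
Applying B0's transfer function to that IN value gives OUT[B0] (row B0 above).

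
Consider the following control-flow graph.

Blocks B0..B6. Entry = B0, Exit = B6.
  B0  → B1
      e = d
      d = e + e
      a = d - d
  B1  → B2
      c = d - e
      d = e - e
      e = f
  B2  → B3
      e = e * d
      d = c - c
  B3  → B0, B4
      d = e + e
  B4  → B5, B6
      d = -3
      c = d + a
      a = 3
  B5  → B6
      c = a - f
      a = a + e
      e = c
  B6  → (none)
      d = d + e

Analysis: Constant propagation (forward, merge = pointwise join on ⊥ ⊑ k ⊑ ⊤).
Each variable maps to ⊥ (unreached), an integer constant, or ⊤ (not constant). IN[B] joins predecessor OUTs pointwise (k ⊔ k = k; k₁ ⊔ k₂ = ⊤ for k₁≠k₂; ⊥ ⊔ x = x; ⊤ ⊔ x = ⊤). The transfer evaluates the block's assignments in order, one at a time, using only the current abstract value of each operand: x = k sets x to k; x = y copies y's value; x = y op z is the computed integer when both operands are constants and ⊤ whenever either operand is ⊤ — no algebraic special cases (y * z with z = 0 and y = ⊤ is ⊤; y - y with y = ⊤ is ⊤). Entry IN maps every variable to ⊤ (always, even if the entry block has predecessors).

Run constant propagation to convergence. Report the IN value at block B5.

Answer: {a: 3, b: ⊤, c: ⊤, d: -3, e: ⊤, f: ⊤}

Working:
Per-block solution:
  B0:  IN=(all ⊤)  OUT=(all ⊤)
  B1:  IN=(all ⊤)  OUT=(all ⊤)
  B2:  IN=(all ⊤)  OUT=(all ⊤)
  B3:  IN=(all ⊤)  OUT=(all ⊤)
  B4:  IN=(all ⊤)  OUT={a:3, d:-3; rest ⊤}
  B5:  IN={a:3, d:-3; rest ⊤}  OUT={d:-3; rest ⊤}
  B6:  IN={d:-3; rest ⊤}  OUT=(all ⊤)

Merge at B5: IN[B5] = OUT[B4] = {a: 3, b: ⊤, c: ⊤, d: -3, e: ⊤, f: ⊤}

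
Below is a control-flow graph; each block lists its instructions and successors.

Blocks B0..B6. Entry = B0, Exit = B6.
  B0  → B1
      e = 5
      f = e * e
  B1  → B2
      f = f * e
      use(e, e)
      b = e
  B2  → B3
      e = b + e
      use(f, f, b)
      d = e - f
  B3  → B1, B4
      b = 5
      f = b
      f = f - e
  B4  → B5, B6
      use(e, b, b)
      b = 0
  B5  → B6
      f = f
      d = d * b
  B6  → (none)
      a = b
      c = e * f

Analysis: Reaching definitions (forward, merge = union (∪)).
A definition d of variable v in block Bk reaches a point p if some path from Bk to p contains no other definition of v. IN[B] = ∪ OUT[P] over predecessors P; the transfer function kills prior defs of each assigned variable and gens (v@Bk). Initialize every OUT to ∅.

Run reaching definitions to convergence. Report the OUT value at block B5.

Per-block solution:
  B0:   IN={}   OUT={e@B0, f@B0}
  B1:   IN={b@B3, d@B2, e@B0, e@B2, f@B0, f@B3}   OUT={b@B1, d@B2, e@B0, e@B2, f@B1}
  B2:   IN={b@B1, d@B2, e@B0, e@B2, f@B1}   OUT={b@B1, d@B2, e@B2, f@B1}
  B3:   IN={b@B1, d@B2, e@B2, f@B1}   OUT={b@B3, d@B2, e@B2, f@B3}
  B4:   IN={b@B3, d@B2, e@B2, f@B3}   OUT={b@B4, d@B2, e@B2, f@B3}
  B5:   IN={b@B4, d@B2, e@B2, f@B3}   OUT={b@B4, d@B5, e@B2, f@B5}
  B6:   IN={b@B4, d@B2, d@B5, e@B2, f@B3, f@B5}   OUT={a@B6, b@B4, c@B6, d@B2, d@B5, e@B2, f@B3, f@B5}

Merge at B5: IN[B5] = OUT[B4] = {b@B4, d@B2, e@B2, f@B3}
Applying B5's transfer function to that IN value gives OUT[B5] (row B5 above).

Answer: {b@B4, d@B5, e@B2, f@B5}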